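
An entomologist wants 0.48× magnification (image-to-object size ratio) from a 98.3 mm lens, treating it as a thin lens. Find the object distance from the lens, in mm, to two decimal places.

303.09 mm

With m = dᵢ/dₒ and 1/f = 1/dₒ + 1/dᵢ, substituting dᵢ = m·dₒ gives 1/f = (1 + 1/m)/dₒ, hence dₒ = f·(1 + 1/m).
dₒ = 98.3 × (1 + 1/0.48) = 98.3 × 3.08333 ≈ 303.092 mm.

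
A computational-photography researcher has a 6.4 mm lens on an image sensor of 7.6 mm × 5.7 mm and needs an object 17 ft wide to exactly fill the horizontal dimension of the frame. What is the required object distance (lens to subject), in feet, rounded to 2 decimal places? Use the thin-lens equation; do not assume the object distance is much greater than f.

14.34 ft

W: 17 ft × 304.8 mm/ft = 5181.60 mm.
Magnification m = w/W = dᵢ/dₒ; combined with 1/f = 1/dₒ + 1/dᵢ this gives dₒ = f·(1 + W/w).
dₒ = 6.4 mm × (1 + 5181.6/7.6) = 6.4 × 682.7895 ≈ 4369.852 mm = 4369.852/304.8 ft = 14.3368 ft.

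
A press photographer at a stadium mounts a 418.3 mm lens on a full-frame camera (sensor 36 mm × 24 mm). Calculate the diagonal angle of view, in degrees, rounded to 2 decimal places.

5.92°

Sensor diagonal = √(36² + 24²) = √1872.0000 ≈ 43.2666 mm.
Angle of view α = 2·arctan(d/2f) with d = 43.2666 mm and f = 418.3 mm.
d/2f = 0.05172; arctan(0.05172) ≈ 2.9605°, so α ≈ 5.9211°.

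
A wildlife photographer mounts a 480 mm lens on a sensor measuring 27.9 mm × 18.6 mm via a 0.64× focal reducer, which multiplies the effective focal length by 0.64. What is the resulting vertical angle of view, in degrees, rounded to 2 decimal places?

3.47°

Effective focal length f = 480 × 0.64 = 307.2 mm.
α = 2·arctan(18.6 / (2 × 307.2)) = 2·arctan(0.03027) ≈ 3.4680°.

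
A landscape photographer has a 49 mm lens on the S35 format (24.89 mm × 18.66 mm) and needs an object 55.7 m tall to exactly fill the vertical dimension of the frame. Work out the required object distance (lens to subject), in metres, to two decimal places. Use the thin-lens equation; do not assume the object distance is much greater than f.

W: 55.7 m = 55700 mm.
Magnification m = h/W = dᵢ/dₒ; combined with 1/f = 1/dₒ + 1/dᵢ this gives dₒ = f·(1 + W/h).
dₒ = 49 mm × (1 + 55700/18.66) = 49 × 2985.9946 ≈ 146313.737 mm = 146.314 m.

146.31 m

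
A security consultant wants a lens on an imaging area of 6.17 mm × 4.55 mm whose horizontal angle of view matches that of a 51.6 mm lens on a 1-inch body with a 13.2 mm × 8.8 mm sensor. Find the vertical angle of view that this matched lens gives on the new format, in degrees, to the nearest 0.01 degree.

Equal horizontal AOV ⇒ f₂ = f₁ · 6.17/13.2 = 51.6 × 0.46742 ≈ 24.1191 mm.
Vertical AOV on the new format = 2·arctan(4.55 / (2 × 24.1191)) = 2·arctan(0.09432) ≈ 10.7768°.

10.78°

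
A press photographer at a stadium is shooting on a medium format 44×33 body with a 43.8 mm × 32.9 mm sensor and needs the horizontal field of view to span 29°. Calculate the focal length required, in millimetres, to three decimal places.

From α = 2·arctan(w/2f) we get f = w / (2·tan(α/2)).
With w = 43.8 mm and α/2 = 14.5°, tan(α/2) ≈ 0.25862, so f ≈ 43.8 / 0.51724 ≈ 84.6810 mm.

84.681 mm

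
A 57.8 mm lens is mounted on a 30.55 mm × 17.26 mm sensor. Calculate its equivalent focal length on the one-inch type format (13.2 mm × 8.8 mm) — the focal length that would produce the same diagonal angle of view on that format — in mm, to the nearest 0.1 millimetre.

Sensor diagonal = √(30.55² + 17.26²) = √1231.2101 ≈ 35.0886 mm.
Sensor diagonal = √(13.2² + 8.8²) = √251.6800 ≈ 15.8644 mm.
Equal angle of view means equal diagonal/f ratio, so f₂ = f₁ · (diagonal₂/diagonal₁) = 57.8 × 15.8644/35.0886.
f₂ = 57.8 × 0.45212 ≈ 26.133 mm.

26.1 mm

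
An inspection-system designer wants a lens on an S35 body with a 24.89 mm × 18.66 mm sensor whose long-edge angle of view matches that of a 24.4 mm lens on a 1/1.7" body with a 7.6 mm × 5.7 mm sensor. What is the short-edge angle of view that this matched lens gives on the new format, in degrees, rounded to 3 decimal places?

13.319°

Equal long-edge AOV ⇒ f₂ = f₁ · 24.89/7.6 = 24.4 × 3.27500 ≈ 79.9100 mm.
Short-edge AOV on the new format = 2·arctan(18.66 / (2 × 79.9100)) = 2·arctan(0.11676) ≈ 13.3190°.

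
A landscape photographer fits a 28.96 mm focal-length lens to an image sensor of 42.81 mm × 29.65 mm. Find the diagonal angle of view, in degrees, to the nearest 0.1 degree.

Sensor diagonal = √(42.81² + 29.65²) = √2711.8186 ≈ 52.0751 mm.
Angle of view α = 2·arctan(d/2f) with d = 52.0751 mm and f = 28.96 mm.
d/2f = 0.89909; arctan(0.89909) ≈ 41.9583°, so α ≈ 83.9166°.

83.9°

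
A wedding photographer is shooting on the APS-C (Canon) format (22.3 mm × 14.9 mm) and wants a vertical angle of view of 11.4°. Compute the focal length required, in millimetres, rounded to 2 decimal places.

From α = 2·arctan(h/2f) we get f = h / (2·tan(α/2)).
With h = 14.9 mm and α/2 = 5.7°, tan(α/2) ≈ 0.09981, so f ≈ 14.9 / 0.19963 ≈ 74.6394 mm.

74.64 mm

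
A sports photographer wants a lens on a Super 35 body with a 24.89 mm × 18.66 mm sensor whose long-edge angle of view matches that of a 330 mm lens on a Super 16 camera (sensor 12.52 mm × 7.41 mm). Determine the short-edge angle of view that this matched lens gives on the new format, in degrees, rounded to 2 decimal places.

1.63°

Equal long-edge AOV ⇒ f₂ = f₁ · 24.89/12.52 = 330 × 1.98802 ≈ 656.0463 mm.
Short-edge AOV on the new format = 2·arctan(18.66 / (2 × 656.0463)) = 2·arctan(0.01422) ≈ 1.6296°.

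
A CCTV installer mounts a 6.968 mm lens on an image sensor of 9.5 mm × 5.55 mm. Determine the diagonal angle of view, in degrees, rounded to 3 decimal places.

Sensor diagonal = √(9.5² + 5.55²) = √121.0525 ≈ 11.0024 mm.
Angle of view α = 2·arctan(d/2f) with d = 11.0024 mm and f = 6.968 mm.
d/2f = 0.78949; arctan(0.78949) ≈ 38.2909°, so α ≈ 76.5817°.

76.582°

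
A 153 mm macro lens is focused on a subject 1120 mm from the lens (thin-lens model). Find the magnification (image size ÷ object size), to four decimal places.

Thin lens: 1/f = 1/dₒ + 1/dᵢ → 1/dᵢ = 1/153 − 1/1120 = 0.0056431 mm⁻¹, so dᵢ ≈ 177.2079 mm.
Magnification m = dᵢ/dₒ = 177.2079/1120 ≈ 0.15822.

0.1582×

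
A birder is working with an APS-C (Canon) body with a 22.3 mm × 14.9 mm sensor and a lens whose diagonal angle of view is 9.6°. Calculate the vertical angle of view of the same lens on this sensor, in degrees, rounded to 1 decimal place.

5.3°

Sensor diagonal = √(22.3² + 14.9²) = √719.3000 ≈ 26.8198 mm.
From the diagonal AOV: f = 26.8198 / (2·tan(4.8°)) = 26.8198 / 0.16794 ≈ 159.6941 mm.
Vertical AOV = 2·arctan(14.9 / (2 × 159.6941)) = 2·arctan(0.04665) ≈ 5.3420°.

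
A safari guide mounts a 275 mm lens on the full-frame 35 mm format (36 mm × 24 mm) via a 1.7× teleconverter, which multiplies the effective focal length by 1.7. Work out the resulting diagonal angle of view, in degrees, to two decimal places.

Effective focal length f = 275 × 1.7 = 467.5 mm.
Sensor diagonal = √(36² + 24²) = √1872.0000 ≈ 43.2666 mm.
α = 2·arctan(43.267 / (2 × 467.5)) = 2·arctan(0.04627) ≈ 5.2989°.

5.30°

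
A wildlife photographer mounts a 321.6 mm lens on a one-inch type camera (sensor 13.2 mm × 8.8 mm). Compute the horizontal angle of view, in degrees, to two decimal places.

Angle of view α = 2·arctan(w/2f) with w = 13.2 mm and f = 321.6 mm.
w/2f = 0.02052; arctan(0.02052) ≈ 1.1757°, so α ≈ 2.3514°.

2.35°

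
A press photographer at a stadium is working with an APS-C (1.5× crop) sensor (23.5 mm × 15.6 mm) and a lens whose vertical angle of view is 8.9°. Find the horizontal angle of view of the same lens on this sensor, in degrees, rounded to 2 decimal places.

13.37°

From the vertical AOV: f = 15.6 / (2·tan(4.45°)) = 15.6 / 0.15565 ≈ 100.2265 mm.
Horizontal AOV = 2·arctan(23.5 / (2 × 100.2265)) = 2·arctan(0.11723) ≈ 13.3730°.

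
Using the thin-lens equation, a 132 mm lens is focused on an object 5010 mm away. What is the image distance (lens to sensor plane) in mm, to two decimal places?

1/dᵢ = 1/f − 1/dₒ = 1/132 − 1/5010 = 0.0073762 mm⁻¹.
dᵢ = 1/0.0073762 ≈ 135.5720 mm.

135.57 mm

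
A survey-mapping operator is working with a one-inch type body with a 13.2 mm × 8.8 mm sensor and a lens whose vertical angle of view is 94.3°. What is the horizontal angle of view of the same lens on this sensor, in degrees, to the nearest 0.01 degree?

116.53°

From the vertical AOV: f = 8.8 / (2·tan(47.15°)) = 8.8 / 2.15603 ≈ 4.0816 mm.
Horizontal AOV = 2·arctan(13.2 / (2 × 4.0816)) = 2·arctan(1.61702) ≈ 116.5329°.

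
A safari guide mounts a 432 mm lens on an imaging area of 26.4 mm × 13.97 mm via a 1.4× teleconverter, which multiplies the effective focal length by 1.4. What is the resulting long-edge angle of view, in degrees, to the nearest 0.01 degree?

2.50°

Effective focal length f = 432 × 1.4 = 604.8 mm.
α = 2·arctan(26.4 / (2 × 604.8)) = 2·arctan(0.02183) ≈ 2.5006°.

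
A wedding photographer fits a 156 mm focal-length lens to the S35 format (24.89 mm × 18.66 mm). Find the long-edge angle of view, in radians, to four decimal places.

Angle of view α = 2·arctan(w/2f) with w = 24.89 mm and f = 156 mm.
w/2f = 0.07978; arctan(0.07978) ≈ 0.0796 rad, so α ≈ 0.1592 rad.

0.1592 rad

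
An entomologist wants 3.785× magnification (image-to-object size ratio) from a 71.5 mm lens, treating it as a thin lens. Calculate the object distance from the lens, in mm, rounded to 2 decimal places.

90.39 mm

With m = dᵢ/dₒ and 1/f = 1/dₒ + 1/dᵢ, substituting dᵢ = m·dₒ gives 1/f = (1 + 1/m)/dₒ, hence dₒ = f·(1 + 1/m).
dₒ = 71.5 × (1 + 1/3.785) = 71.5 × 1.26420 ≈ 90.390 mm.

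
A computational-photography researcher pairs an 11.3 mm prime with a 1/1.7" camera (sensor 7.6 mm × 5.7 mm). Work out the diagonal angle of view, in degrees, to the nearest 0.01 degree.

Sensor diagonal = √(7.6² + 5.7²) = √90.2500 ≈ 9.5000 mm.
Angle of view α = 2·arctan(d/2f) with d = 9.5000 mm and f = 11.3 mm.
d/2f = 0.42035; arctan(0.42035) ≈ 22.7996°, so α ≈ 45.5993°.

45.60°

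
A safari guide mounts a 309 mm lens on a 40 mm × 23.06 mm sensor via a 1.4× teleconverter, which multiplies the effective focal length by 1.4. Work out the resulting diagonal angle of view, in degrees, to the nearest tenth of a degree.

6.1°

Effective focal length f = 309 × 1.4 = 432.6 mm.
Sensor diagonal = √(40² + 23.06²) = √2131.7636 ≈ 46.1710 mm.
α = 2·arctan(46.171 / (2 × 432.6)) = 2·arctan(0.05336) ≈ 6.1093°.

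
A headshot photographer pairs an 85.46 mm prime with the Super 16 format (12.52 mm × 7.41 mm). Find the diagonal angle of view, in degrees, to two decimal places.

Sensor diagonal = √(12.52² + 7.41²) = √211.6585 ≈ 14.5485 mm.
Angle of view α = 2·arctan(d/2f) with d = 14.5485 mm and f = 85.46 mm.
d/2f = 0.08512; arctan(0.08512) ≈ 4.8652°, so α ≈ 9.7304°.

9.73°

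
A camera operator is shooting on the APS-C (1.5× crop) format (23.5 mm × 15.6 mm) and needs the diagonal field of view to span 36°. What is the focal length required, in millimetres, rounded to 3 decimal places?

43.405 mm

Sensor diagonal = √(23.5² + 15.6²) = √795.6100 ≈ 28.2066 mm.
From α = 2·arctan(d/2f) we get f = d / (2·tan(α/2)).
With d = 28.2066 mm and α/2 = 18°, tan(α/2) ≈ 0.32492, so f ≈ 28.2066 / 0.64984 ≈ 43.4054 mm.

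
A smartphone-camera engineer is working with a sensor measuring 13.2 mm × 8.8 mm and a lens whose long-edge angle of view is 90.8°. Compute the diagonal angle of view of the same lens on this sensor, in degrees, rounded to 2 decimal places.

From the long-edge AOV: f = 13.2 / (2·tan(45.4°)) = 13.2 / 2.02812 ≈ 6.5085 mm.
Sensor diagonal = √(13.2² + 8.8²) = √251.6800 ≈ 15.8644 mm.
Diagonal AOV = 2·arctan(15.8644 / (2 × 6.5085)) = 2·arctan(1.21875) ≈ 101.2614°.

101.26°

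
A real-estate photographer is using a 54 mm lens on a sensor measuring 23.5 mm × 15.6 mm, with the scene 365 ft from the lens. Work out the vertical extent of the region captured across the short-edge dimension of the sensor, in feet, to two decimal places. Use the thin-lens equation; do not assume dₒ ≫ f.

105.39 ft

dₒ: 365 ft × 304.8 mm/ft = 111252.00 mm.
Similar triangles through the lens centre give W/dₒ = h/dᵢ; with 1/f = 1/dₒ + 1/dᵢ this gives W = h·(dₒ − f)/f.
W = 15.6 mm × (111252 − 54) / 54 = 15.6 × 2059.2222 ≈ 32123.866 mm = 32123.866/304.8 ft = 105.393 ft.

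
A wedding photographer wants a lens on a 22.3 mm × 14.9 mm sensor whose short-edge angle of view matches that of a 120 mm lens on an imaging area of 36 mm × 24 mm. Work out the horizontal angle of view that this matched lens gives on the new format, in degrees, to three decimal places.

Equal short-edge AOV ⇒ f₂ = f₁ · 14.9/24 = 120 × 0.62083 ≈ 74.5000 mm.
Horizontal AOV on the new format = 2·arctan(22.3 / (2 × 74.5000)) = 2·arctan(0.14966) ≈ 17.0239°.

17.024°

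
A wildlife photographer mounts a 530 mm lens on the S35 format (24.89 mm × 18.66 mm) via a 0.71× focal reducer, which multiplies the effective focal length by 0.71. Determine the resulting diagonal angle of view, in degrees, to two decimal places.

4.73°

Effective focal length f = 530 × 0.71 = 376.3 mm.
Sensor diagonal = √(24.89² + 18.66²) = √967.7077 ≈ 31.1080 mm.
α = 2·arctan(31.108 / (2 × 376.3)) = 2·arctan(0.04133) ≈ 4.7338°.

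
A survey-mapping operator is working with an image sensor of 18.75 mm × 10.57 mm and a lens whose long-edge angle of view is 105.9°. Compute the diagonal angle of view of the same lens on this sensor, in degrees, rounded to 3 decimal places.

113.340°

From the long-edge AOV: f = 18.75 / (2·tan(52.95°)) = 18.75 / 2.64928 ≈ 7.0774 mm.
Sensor diagonal = √(18.75² + 10.57²) = √463.2874 ≈ 21.5241 mm.
Diagonal AOV = 2·arctan(21.5241 / (2 × 7.0774)) = 2·arctan(1.52062) ≈ 113.3401°.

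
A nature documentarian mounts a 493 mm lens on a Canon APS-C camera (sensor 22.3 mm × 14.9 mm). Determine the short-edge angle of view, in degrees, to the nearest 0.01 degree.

Angle of view α = 2·arctan(h/2f) with h = 14.9 mm and f = 493 mm.
h/2f = 0.01511; arctan(0.01511) ≈ 0.8658°, so α ≈ 1.7315°.

1.73°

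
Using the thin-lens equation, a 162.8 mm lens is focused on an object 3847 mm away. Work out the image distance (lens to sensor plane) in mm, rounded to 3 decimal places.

1/dᵢ = 1/f − 1/dₒ = 1/162.8 − 1/3847 = 0.0058826 mm⁻¹.
dᵢ = 1/0.0058826 ≈ 169.9939 mm.

169.994 mm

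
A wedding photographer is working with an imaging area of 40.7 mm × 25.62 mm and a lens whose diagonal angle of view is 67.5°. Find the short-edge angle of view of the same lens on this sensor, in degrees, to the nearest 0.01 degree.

Sensor diagonal = √(40.7² + 25.62²) = √2312.8744 ≈ 48.0924 mm.
From the diagonal AOV: f = 48.0924 / (2·tan(33.75°)) = 48.0924 / 1.33636 ≈ 35.9876 mm.
Short-edge AOV = 2·arctan(25.62 / (2 × 35.9876)) = 2·arctan(0.35596) ≈ 39.1869°.

39.19°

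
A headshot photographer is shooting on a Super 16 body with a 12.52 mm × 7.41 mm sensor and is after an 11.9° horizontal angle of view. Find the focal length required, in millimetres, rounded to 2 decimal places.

60.06 mm

From α = 2·arctan(w/2f) we get f = w / (2·tan(α/2)).
With w = 12.52 mm and α/2 = 5.95°, tan(α/2) ≈ 0.10422, so f ≈ 12.52 / 0.20844 ≈ 60.0641 mm.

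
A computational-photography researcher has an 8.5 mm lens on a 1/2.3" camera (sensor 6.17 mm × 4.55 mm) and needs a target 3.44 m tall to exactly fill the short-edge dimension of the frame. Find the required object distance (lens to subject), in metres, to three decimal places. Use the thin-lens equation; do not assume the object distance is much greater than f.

6.435 m

W: 3.44 m = 3440 mm.
Magnification m = h/W = dᵢ/dₒ; combined with 1/f = 1/dₒ + 1/dᵢ this gives dₒ = f·(1 + W/h).
dₒ = 8.5 mm × (1 + 3440/4.55) = 8.5 × 757.0440 ≈ 6434.874 mm = 6.43487 m.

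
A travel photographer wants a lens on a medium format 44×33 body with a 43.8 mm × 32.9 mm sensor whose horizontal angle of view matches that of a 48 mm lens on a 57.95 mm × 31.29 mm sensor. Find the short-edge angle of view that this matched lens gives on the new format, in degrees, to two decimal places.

48.78°

Equal horizontal AOV ⇒ f₂ = f₁ · 43.8/57.95 = 48 × 0.75582 ≈ 36.2796 mm.
Short-edge AOV on the new format = 2·arctan(32.9 / (2 × 36.2796)) = 2·arctan(0.45342) ≈ 48.7813°.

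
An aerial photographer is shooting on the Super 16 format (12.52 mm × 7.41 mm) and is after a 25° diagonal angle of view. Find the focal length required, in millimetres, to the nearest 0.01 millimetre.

32.81 mm

Sensor diagonal = √(12.52² + 7.41²) = √211.6585 ≈ 14.5485 mm.
From α = 2·arctan(d/2f) we get f = d / (2·tan(α/2)).
With d = 14.5485 mm and α/2 = 12.5°, tan(α/2) ≈ 0.22169, so f ≈ 14.5485 / 0.44339 ≈ 32.8120 mm.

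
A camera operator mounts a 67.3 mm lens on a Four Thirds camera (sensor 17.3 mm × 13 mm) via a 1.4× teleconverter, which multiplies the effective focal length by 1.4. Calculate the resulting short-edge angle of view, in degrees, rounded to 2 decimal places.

Effective focal length f = 67.3 × 1.4 = 94.22 mm.
α = 2·arctan(13 / (2 × 94.22)) = 2·arctan(0.06899) ≈ 7.8929°.

7.89°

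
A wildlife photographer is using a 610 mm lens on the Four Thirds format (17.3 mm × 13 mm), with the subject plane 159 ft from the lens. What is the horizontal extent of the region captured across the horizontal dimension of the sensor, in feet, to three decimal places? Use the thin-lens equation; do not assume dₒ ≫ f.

4.453 ft

dₒ: 159 ft × 304.8 mm/ft = 48463.20 mm.
Similar triangles through the lens centre give W/dₒ = w/dᵢ; with 1/f = 1/dₒ + 1/dᵢ this gives W = w·(dₒ − f)/f.
W = 17.3 mm × (48463.2 − 610) / 610 = 17.3 × 78.4479 ≈ 1357.148 mm = 1357.148/304.8 ft = 4.45259 ft.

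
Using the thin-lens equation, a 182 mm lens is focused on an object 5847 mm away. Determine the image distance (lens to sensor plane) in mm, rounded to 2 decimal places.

1/dᵢ = 1/f − 1/dₒ = 1/182 − 1/5847 = 0.0053235 mm⁻¹.
dᵢ = 1/0.0053235 ≈ 187.8471 mm.

187.85 mm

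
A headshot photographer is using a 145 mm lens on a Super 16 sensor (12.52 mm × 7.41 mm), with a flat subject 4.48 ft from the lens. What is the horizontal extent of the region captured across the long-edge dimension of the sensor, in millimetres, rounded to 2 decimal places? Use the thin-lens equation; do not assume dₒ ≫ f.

dₒ: 4.48 ft × 304.8 mm/ft = 1365.50 mm.
Similar triangles through the lens centre give W/dₒ = w/dᵢ; with 1/f = 1/dₒ + 1/dᵢ this gives W = w·(dₒ − f)/f.
W = 12.52 mm × (1365.5 − 145) / 145 = 12.52 × 8.4173 ≈ 105.384 mm.

105.38 mm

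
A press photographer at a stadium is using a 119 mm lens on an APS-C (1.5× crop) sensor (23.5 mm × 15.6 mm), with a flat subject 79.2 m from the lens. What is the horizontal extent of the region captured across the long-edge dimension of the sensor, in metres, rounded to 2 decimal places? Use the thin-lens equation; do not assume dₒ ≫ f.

15.62 m

dₒ: 79.2 m = 79200 mm.
Similar triangles through the lens centre give W/dₒ = w/dᵢ; with 1/f = 1/dₒ + 1/dᵢ this gives W = w·(dₒ − f)/f.
W = 23.5 mm × (79200 − 119) / 119 = 23.5 × 664.5462 ≈ 15616.836 mm = 15.6168 m.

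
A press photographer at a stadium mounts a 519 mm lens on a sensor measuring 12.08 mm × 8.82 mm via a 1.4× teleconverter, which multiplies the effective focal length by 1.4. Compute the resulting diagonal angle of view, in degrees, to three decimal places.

Effective focal length f = 519 × 1.4 = 726.6 mm.
Sensor diagonal = √(12.08² + 8.82²) = √223.7188 ≈ 14.9572 mm.
α = 2·arctan(14.957 / (2 × 726.6)) = 2·arctan(0.01029) ≈ 1.1794°.

1.179°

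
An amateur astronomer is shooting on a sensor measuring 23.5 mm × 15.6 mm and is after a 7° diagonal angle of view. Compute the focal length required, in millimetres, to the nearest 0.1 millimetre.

Sensor diagonal = √(23.5² + 15.6²) = √795.6100 ≈ 28.2066 mm.
From α = 2·arctan(d/2f) we get f = d / (2·tan(α/2)).
With d = 28.2066 mm and α/2 = 3.5°, tan(α/2) ≈ 0.06116, so f ≈ 28.2066 / 0.12233 ≈ 230.5866 mm.

230.6 mm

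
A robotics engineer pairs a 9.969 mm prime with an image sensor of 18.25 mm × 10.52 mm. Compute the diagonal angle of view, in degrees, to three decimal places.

Sensor diagonal = √(18.25² + 10.52²) = √443.7329 ≈ 21.0650 mm.
Angle of view α = 2·arctan(d/2f) with d = 21.0650 mm and f = 9.969 mm.
d/2f = 1.05652; arctan(1.05652) ≈ 46.5744°, so α ≈ 93.1488°.

93.149°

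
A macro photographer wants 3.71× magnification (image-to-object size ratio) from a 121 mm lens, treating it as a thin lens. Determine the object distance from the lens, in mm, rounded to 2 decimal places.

153.61 mm

With m = dᵢ/dₒ and 1/f = 1/dₒ + 1/dᵢ, substituting dᵢ = m·dₒ gives 1/f = (1 + 1/m)/dₒ, hence dₒ = f·(1 + 1/m).
dₒ = 121 × (1 + 1/3.71) = 121 × 1.26954 ≈ 153.615 mm.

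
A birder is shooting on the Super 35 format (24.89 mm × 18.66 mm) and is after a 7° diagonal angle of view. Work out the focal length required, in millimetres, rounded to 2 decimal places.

Sensor diagonal = √(24.89² + 18.66²) = √967.7077 ≈ 31.1080 mm.
From α = 2·arctan(d/2f) we get f = d / (2·tan(α/2)).
With d = 31.1080 mm and α/2 = 3.5°, tan(α/2) ≈ 0.06116, so f ≈ 31.1080 / 0.12233 ≈ 254.3057 mm.

254.31 mm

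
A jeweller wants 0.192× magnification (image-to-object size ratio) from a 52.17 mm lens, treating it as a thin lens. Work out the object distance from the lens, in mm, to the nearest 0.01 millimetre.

323.89 mm

With m = dᵢ/dₒ and 1/f = 1/dₒ + 1/dᵢ, substituting dᵢ = m·dₒ gives 1/f = (1 + 1/m)/dₒ, hence dₒ = f·(1 + 1/m).
dₒ = 52.17 × (1 + 1/0.192) = 52.17 × 6.20833 ≈ 323.889 mm.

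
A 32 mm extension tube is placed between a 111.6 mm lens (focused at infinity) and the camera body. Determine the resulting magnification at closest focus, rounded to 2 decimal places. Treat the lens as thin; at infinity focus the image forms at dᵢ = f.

0.29×

The tube moves the image plane from f to f + e, so dᵢ = 111.6 + 32 = 143.6 mm. Focus is achieved when 1/f = 1/dₒ + 1/dᵢ, giving dₒ = 1/(1/f − 1/(f+e)).
Magnification m = dᵢ/dₒ = (f+e)·(1/f − 1/(f+e)) = e/f = 32/111.6 ≈ 0.2867.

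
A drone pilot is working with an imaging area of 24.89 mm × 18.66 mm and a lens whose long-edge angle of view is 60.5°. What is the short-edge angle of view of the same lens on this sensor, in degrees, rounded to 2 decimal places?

From the long-edge AOV: f = 24.89 / (2·tan(30.25°)) = 24.89 / 1.16637 ≈ 21.3398 mm.
Short-edge AOV = 2·arctan(18.66 / (2 × 21.3398)) = 2·arctan(0.43721) ≈ 47.2310°.

47.23°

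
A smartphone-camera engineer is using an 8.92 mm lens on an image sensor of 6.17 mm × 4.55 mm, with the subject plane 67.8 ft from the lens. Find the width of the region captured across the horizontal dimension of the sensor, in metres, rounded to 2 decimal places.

dₒ: 67.8 ft × 304.8 mm/ft = 20665.44 mm.
Similar triangles through the lens centre give W/dₒ = w/dᵢ; with 1/f = 1/dₒ + 1/dᵢ this gives W = w·(dₒ − f)/f.
W = 6.17 mm × (20665.4 − 8.92) / 8.92 = 6.17 × 2315.7533 ≈ 14288.198 mm = 14.2882 m.

14.29 m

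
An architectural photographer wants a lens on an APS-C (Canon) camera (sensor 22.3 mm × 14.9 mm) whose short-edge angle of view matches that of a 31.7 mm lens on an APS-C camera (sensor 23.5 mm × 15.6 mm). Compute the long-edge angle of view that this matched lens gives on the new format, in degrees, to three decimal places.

40.433°

Equal short-edge AOV ⇒ f₂ = f₁ · 14.9/15.6 = 31.7 × 0.95513 ≈ 30.2776 mm.
Long-edge AOV on the new format = 2·arctan(22.3 / (2 × 30.2776)) = 2·arctan(0.36826) ≈ 40.4334°.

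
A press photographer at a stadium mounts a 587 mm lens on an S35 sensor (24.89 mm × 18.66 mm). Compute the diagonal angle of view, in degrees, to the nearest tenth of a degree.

Sensor diagonal = √(24.89² + 18.66²) = √967.7077 ≈ 31.1080 mm.
Angle of view α = 2·arctan(d/2f) with d = 31.1080 mm and f = 587 mm.
d/2f = 0.02650; arctan(0.02650) ≈ 1.5178°, so α ≈ 3.0357°.

3.0°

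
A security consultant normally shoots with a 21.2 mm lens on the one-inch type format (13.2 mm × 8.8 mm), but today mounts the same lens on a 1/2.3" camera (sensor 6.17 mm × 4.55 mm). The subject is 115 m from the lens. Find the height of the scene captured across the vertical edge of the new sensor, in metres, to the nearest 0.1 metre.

The focal length stays 21.2 mm; the relevant sensor dimension is now h = 4.55 mm. Object distance dₒ = 115 m = 115000 mm.
Thin-lens field height W = h·(dₒ − f)/f = 4.55 × (115000 − 21.2)/21.2 ≈ 24677.054 mm = 24.6771 m.

24.7 m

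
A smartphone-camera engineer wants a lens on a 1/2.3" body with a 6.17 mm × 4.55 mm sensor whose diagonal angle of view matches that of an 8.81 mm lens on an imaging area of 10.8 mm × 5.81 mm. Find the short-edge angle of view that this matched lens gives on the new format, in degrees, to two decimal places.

Sensor diagonal = √(10.8² + 5.81²) = √150.3961 ≈ 12.2636 mm.
Sensor diagonal = √(6.17² + 4.55²) = √58.7714 ≈ 7.6663 mm.
Equal diagonal AOV ⇒ f₂ = f₁ · 7.6663/12.2636 = 8.81 × 0.62512 ≈ 5.5073 mm.
Short-edge AOV on the new format = 2·arctan(4.55 / (2 × 5.5073)) = 2·arctan(0.41309) ≈ 44.8897°.

44.89°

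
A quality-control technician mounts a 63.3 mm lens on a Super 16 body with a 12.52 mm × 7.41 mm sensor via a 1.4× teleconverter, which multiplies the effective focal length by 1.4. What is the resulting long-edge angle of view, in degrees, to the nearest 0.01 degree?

Effective focal length f = 63.3 × 1.4 = 88.62 mm.
α = 2·arctan(12.52 / (2 × 88.62)) = 2·arctan(0.07064) ≈ 8.0812°.

8.08°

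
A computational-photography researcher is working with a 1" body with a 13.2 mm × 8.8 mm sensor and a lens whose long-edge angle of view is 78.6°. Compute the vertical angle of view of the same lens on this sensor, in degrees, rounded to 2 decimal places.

From the long-edge AOV: f = 13.2 / (2·tan(39.3°)) = 13.2 / 1.63698 ≈ 8.0636 mm.
Vertical AOV = 2·arctan(8.8 / (2 × 8.0636)) = 2·arctan(0.54566) ≈ 57.2391°.

57.24°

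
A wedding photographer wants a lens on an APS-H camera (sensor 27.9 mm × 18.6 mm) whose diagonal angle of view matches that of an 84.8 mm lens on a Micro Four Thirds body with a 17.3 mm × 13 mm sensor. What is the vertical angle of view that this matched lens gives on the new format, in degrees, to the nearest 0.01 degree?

8.10°

Sensor diagonal = √(17.3² + 13²) = √468.2900 ≈ 21.6400 mm.
Sensor diagonal = √(27.9² + 18.6²) = √1124.3700 ≈ 33.5316 mm.
Equal diagonal AOV ⇒ f₂ = f₁ · 33.5316/21.6400 = 84.8 × 1.54952 ≈ 131.3993 mm.
Vertical AOV on the new format = 2·arctan(18.6 / (2 × 131.3993)) = 2·arctan(0.07078) ≈ 8.0969°.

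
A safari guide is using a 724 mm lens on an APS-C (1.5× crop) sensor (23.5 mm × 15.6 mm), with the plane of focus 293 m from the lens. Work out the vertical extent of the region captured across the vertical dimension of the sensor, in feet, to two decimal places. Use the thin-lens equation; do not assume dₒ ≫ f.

dₒ: 293 m = 293000 mm.
Similar triangles through the lens centre give W/dₒ = h/dᵢ; with 1/f = 1/dₒ + 1/dᵢ this gives W = h·(dₒ − f)/f.
W = 15.6 mm × (293000 − 724) / 724 = 15.6 × 403.6961 ≈ 6297.660 mm = 6297.660/304.8 ft = 20.6616 ft.

20.66 ft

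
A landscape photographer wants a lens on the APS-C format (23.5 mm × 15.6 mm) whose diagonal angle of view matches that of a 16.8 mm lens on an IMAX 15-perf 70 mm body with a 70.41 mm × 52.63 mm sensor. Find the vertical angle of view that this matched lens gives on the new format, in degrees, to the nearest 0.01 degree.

Sensor diagonal = √(70.41² + 52.63²) = √7727.4850 ≈ 87.9061 mm.
Sensor diagonal = √(23.5² + 15.6²) = √795.6100 ≈ 28.2066 mm.
Equal diagonal AOV ⇒ f₂ = f₁ · 28.2066/87.9061 = 16.8 × 0.32087 ≈ 5.3906 mm.
Vertical AOV on the new format = 2·arctan(15.6 / (2 × 5.3906)) = 2·arctan(1.44695) ≈ 110.7027°.

110.70°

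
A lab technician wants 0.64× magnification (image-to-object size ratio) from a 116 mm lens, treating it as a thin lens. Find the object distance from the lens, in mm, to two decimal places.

With m = dᵢ/dₒ and 1/f = 1/dₒ + 1/dᵢ, substituting dᵢ = m·dₒ gives 1/f = (1 + 1/m)/dₒ, hence dₒ = f·(1 + 1/m).
dₒ = 116 × (1 + 1/0.64) = 116 × 2.56250 ≈ 297.250 mm.

297.25 mm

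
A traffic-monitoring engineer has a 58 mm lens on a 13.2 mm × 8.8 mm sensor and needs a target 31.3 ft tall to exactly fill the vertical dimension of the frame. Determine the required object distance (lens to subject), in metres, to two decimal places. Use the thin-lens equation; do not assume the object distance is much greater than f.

W: 31.3 ft × 304.8 mm/ft = 9540.24 mm.
Magnification m = h/W = dᵢ/dₒ; combined with 1/f = 1/dₒ + 1/dᵢ this gives dₒ = f·(1 + W/h).
dₒ = 58 mm × (1 + 9540.24/8.8) = 58 × 1085.1181 ≈ 62936.853 mm = 62.9369 m.

62.94 m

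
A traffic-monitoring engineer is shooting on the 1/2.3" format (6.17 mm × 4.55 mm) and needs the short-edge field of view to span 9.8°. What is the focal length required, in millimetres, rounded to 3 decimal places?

From α = 2·arctan(h/2f) we get f = h / (2·tan(α/2)).
With h = 4.55 mm and α/2 = 4.9°, tan(α/2) ≈ 0.08573, so f ≈ 4.55 / 0.17146 ≈ 26.5367 mm.

26.537 mm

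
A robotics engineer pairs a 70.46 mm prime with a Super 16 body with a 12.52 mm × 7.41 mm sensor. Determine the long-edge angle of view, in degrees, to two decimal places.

10.15°

Angle of view α = 2·arctan(w/2f) with w = 12.52 mm and f = 70.46 mm.
w/2f = 0.08884; arctan(0.08884) ≈ 5.0771°, so α ≈ 10.1542°.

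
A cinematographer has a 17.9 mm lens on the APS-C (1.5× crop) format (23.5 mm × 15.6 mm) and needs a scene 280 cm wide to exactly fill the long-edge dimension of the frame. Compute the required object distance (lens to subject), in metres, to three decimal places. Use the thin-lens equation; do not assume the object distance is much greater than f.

W: 280 cm = 2800 mm.
Magnification m = w/W = dᵢ/dₒ; combined with 1/f = 1/dₒ + 1/dᵢ this gives dₒ = f·(1 + W/w).
dₒ = 17.9 mm × (1 + 2800/23.5) = 17.9 × 120.1489 ≈ 2150.666 mm = 2.15067 m.

2.151 m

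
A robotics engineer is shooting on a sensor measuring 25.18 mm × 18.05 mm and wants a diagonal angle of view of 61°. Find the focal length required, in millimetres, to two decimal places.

26.30 mm

Sensor diagonal = √(25.18² + 18.05²) = √959.8349 ≈ 30.9812 mm.
From α = 2·arctan(d/2f) we get f = d / (2·tan(α/2)).
With d = 30.9812 mm and α/2 = 30.5°, tan(α/2) ≈ 0.58905, so f ≈ 30.9812 / 1.17809 ≈ 26.2978 mm.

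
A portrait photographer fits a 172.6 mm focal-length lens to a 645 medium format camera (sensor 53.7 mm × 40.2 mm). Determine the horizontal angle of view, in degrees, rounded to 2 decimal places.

17.68°

Angle of view α = 2·arctan(w/2f) with w = 53.7 mm and f = 172.6 mm.
w/2f = 0.15556; arctan(0.15556) ≈ 8.8422°, so α ≈ 17.6843°.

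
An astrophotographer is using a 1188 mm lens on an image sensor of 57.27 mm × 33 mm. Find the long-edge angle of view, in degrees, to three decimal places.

2.762°

Angle of view α = 2·arctan(w/2f) with w = 57.27 mm and f = 1188 mm.
w/2f = 0.02410; arctan(0.02410) ≈ 1.3808°, so α ≈ 2.7615°.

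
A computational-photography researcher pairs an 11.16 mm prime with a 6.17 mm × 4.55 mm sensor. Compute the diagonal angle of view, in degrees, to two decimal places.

37.91°

Sensor diagonal = √(6.17² + 4.55²) = √58.7714 ≈ 7.6663 mm.
Angle of view α = 2·arctan(d/2f) with d = 7.6663 mm and f = 11.16 mm.
d/2f = 0.34347; arctan(0.34347) ≈ 18.9561°, so α ≈ 37.9121°.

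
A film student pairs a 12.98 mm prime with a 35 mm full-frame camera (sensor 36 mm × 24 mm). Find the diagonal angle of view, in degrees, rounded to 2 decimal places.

118.07°

Sensor diagonal = √(36² + 24²) = √1872.0000 ≈ 43.2666 mm.
Angle of view α = 2·arctan(d/2f) with d = 43.2666 mm and f = 12.98 mm.
d/2f = 1.66666; arctan(1.66666) ≈ 59.0362°, so α ≈ 118.0724°.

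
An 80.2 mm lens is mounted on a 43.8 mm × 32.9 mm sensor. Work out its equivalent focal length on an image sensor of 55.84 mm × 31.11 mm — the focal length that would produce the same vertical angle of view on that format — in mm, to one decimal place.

75.8 mm

Equal angle of view means equal height/f ratio, so f₂ = f₁ · (height₂/height₁) = 80.2 × 31.11/32.9.
f₂ = 80.2 × 0.94559 ≈ 75.837 mm.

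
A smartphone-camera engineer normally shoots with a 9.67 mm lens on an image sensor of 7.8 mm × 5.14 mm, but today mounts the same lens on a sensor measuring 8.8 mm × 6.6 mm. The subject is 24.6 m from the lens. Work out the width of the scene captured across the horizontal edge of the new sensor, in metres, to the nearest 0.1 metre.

The focal length stays 9.67 mm; the relevant sensor dimension is now w = 8.8 mm. Object distance dₒ = 24.6 m = 24600 mm.
Thin-lens field width W = w·(dₒ − f)/f = 8.8 × (24600 − 9.67)/9.67 ≈ 22377.963 mm = 22.378 m.

22.4 m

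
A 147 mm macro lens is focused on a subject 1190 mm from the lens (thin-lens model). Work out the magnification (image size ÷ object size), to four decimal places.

0.1409×

Thin lens: 1/f = 1/dₒ + 1/dᵢ → 1/dᵢ = 1/147 − 1/1190 = 0.0059624 mm⁻¹, so dᵢ ≈ 167.7181 mm.
Magnification m = dᵢ/dₒ = 167.7181/1190 ≈ 0.14094.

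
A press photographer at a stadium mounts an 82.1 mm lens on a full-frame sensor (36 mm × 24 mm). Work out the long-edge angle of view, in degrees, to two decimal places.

24.73°

Angle of view α = 2·arctan(w/2f) with w = 36 mm and f = 82.1 mm.
w/2f = 0.21924; arctan(0.21924) ≈ 12.3661°, so α ≈ 24.7323°.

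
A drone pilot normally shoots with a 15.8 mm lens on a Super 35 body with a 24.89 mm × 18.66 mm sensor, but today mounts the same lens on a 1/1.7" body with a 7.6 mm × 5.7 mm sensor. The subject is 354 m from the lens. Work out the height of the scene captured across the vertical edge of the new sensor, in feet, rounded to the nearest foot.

419 ft

The focal length stays 15.8 mm; the relevant sensor dimension is now h = 5.7 mm. Object distance dₒ = 354 m = 354000 mm.
Thin-lens field height W = h·(dₒ − f)/f = 5.7 × (354000 − 15.8)/15.8 ≈ 127703.161 mm = 127703.161/304.8 ft = 418.974 ft.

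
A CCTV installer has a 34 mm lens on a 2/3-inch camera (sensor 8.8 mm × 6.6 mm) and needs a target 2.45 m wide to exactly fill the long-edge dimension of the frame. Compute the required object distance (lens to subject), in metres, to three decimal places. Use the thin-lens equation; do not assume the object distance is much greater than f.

W: 2.45 m = 2450 mm.
Magnification m = w/W = dᵢ/dₒ; combined with 1/f = 1/dₒ + 1/dᵢ this gives dₒ = f·(1 + W/w).
dₒ = 34 mm × (1 + 2450/8.8) = 34 × 279.4091 ≈ 9499.909 mm = 9.49991 m.

9.500 m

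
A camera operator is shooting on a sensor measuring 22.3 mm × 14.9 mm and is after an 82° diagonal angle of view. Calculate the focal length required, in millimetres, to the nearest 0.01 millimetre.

Sensor diagonal = √(22.3² + 14.9²) = √719.3000 ≈ 26.8198 mm.
From α = 2·arctan(d/2f) we get f = d / (2·tan(α/2)).
With d = 26.8198 mm and α/2 = 41°, tan(α/2) ≈ 0.86929, so f ≈ 26.8198 / 1.73857 ≈ 15.4263 mm.

15.43 mm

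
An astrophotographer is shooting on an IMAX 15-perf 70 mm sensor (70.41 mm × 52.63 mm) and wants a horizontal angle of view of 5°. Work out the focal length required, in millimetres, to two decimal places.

806.33 mm

From α = 2·arctan(w/2f) we get f = w / (2·tan(α/2)).
With w = 70.41 mm and α/2 = 2.5°, tan(α/2) ≈ 0.04366, so f ≈ 70.41 / 0.08732 ≈ 806.3271 mm.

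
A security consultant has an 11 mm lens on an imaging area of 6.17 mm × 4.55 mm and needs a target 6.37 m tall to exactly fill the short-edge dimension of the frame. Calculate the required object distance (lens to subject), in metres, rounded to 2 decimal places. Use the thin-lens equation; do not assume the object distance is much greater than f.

15.41 m

W: 6.37 m = 6370 mm.
Magnification m = h/W = dᵢ/dₒ; combined with 1/f = 1/dₒ + 1/dᵢ this gives dₒ = f·(1 + W/h).
dₒ = 11 mm × (1 + 6370/4.55) = 11 × 1401.0000 ≈ 15411.000 mm = 15.411 m.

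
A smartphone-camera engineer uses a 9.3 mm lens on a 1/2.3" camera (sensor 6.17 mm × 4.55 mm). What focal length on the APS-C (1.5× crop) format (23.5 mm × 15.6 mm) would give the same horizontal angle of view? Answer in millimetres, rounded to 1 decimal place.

Equal angle of view means equal width/f ratio, so f₂ = f₁ · (width₂/width₁) = 9.3 × 23.5/6.17.
f₂ = 9.3 × 3.80875 ≈ 35.421 mm.

35.4 mm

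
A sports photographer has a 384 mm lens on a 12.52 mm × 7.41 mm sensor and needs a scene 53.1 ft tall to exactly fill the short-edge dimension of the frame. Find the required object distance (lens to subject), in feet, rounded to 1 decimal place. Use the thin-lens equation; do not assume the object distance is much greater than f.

W: 53.1 ft × 304.8 mm/ft = 16184.88 mm.
Magnification m = h/W = dᵢ/dₒ; combined with 1/f = 1/dₒ + 1/dᵢ this gives dₒ = f·(1 + W/h).
dₒ = 384 mm × (1 + 16184.9/7.41) = 384 × 2185.1943 ≈ 839114.597 mm = 839114.597/304.8 ft = 2753 ft.

2753.0 ft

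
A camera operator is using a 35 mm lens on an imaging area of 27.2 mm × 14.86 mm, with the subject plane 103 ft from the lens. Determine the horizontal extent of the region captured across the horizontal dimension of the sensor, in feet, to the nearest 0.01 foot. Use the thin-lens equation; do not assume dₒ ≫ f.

79.96 ft

dₒ: 103 ft × 304.8 mm/ft = 31394.40 mm.
Similar triangles through the lens centre give W/dₒ = w/dᵢ; with 1/f = 1/dₒ + 1/dᵢ this gives W = w·(dₒ − f)/f.
W = 27.2 mm × (31394.4 − 35) / 35 = 27.2 × 895.9828 ≈ 24370.733 mm = 24370.733/304.8 ft = 79.9565 ft.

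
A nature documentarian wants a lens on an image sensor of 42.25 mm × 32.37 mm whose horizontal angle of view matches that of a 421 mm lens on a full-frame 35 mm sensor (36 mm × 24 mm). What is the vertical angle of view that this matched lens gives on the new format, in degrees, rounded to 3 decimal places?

3.752°

Equal horizontal AOV ⇒ f₂ = f₁ · 42.25/36 = 421 × 1.17361 ≈ 494.0903 mm.
Vertical AOV on the new format = 2·arctan(32.37 / (2 × 494.0903)) = 2·arctan(0.03276) ≈ 3.7524°.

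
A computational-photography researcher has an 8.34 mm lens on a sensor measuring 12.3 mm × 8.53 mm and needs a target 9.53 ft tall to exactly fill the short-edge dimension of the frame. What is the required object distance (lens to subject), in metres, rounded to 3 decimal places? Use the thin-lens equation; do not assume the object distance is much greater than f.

2.848 m

W: 9.53 ft × 304.8 mm/ft = 2904.74 mm.
Magnification m = h/W = dᵢ/dₒ; combined with 1/f = 1/dₒ + 1/dᵢ this gives dₒ = f·(1 + W/h).
dₒ = 8.34 mm × (1 + 2904.74/8.53) = 8.34 × 341.5327 ≈ 2848.383 mm = 2.84838 m.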